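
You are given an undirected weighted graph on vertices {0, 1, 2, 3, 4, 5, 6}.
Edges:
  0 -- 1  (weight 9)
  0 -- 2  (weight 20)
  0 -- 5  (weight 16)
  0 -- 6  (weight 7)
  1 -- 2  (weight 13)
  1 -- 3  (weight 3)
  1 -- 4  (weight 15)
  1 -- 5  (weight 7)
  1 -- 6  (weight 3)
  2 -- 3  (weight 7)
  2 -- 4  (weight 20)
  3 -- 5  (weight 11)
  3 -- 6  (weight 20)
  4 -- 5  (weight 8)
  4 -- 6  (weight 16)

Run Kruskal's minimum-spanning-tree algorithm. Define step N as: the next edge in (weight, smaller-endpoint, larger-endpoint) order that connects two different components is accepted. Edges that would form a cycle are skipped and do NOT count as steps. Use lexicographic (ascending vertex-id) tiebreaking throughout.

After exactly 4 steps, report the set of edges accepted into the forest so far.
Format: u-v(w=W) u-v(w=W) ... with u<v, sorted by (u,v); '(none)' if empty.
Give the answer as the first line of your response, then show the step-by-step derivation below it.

0-6(w=7) 1-3(w=3) 1-5(w=7) 1-6(w=3)

step 1: add edge 1-3 (w=3); MST = {1-3(w=3)}
step 2: add edge 1-6 (w=3); MST = {1-3(w=3) 1-6(w=3)}
step 3: add edge 0-6 (w=7); MST = {0-6(w=7) 1-3(w=3) 1-6(w=3)}
step 4: add edge 1-5 (w=7); MST = {0-6(w=7) 1-3(w=3) 1-5(w=7) 1-6(w=3)}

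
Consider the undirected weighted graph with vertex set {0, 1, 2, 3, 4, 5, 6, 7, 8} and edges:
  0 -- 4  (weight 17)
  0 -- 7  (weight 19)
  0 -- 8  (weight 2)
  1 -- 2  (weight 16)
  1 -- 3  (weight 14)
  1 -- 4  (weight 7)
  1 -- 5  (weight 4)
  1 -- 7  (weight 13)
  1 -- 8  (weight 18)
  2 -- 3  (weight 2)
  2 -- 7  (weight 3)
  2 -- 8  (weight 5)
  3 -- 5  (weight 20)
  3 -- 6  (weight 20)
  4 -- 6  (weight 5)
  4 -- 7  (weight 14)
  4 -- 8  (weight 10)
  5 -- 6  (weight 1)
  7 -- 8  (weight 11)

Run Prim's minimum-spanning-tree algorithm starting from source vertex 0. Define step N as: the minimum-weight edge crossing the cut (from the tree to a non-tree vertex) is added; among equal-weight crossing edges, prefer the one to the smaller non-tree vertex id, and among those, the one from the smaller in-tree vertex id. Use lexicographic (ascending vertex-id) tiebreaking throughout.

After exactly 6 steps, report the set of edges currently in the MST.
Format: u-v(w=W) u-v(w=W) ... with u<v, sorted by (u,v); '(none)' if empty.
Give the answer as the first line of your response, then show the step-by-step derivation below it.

0-8(w=2) 2-3(w=2) 2-7(w=3) 2-8(w=5) 4-6(w=5) 4-8(w=10)

step 1: add edge 0-8 (w=2); MST = {0-8(w=2)}
step 2: add edge 2-8 (w=5); MST = {0-8(w=2) 2-8(w=5)}
step 3: add edge 2-3 (w=2); MST = {0-8(w=2) 2-3(w=2) 2-8(w=5)}
step 4: add edge 2-7 (w=3); MST = {0-8(w=2) 2-3(w=2) 2-7(w=3) 2-8(w=5)}
step 5: add edge 4-8 (w=10); MST = {0-8(w=2) 2-3(w=2) 2-7(w=3) 2-8(w=5) 4-8(w=10)}
step 6: add edge 4-6 (w=5); MST = {0-8(w=2) 2-3(w=2) 2-7(w=3) 2-8(w=5) 4-6(w=5) 4-8(w=10)}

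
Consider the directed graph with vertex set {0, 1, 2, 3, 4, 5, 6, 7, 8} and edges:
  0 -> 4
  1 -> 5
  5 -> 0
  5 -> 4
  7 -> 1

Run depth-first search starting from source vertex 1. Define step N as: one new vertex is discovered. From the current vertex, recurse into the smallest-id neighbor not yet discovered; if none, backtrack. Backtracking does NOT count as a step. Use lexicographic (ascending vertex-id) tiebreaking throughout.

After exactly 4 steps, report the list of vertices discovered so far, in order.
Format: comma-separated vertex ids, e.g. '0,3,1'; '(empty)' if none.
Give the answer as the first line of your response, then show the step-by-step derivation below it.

1,5,0,4

step 1: discover 1; path=1; order=1
step 2: discover 5; path=1>5; order=1,5
step 3: discover 0; path=1>5>0; order=1,5,0
step 4: discover 4; path=1>5>0>4; order=1,5,0,4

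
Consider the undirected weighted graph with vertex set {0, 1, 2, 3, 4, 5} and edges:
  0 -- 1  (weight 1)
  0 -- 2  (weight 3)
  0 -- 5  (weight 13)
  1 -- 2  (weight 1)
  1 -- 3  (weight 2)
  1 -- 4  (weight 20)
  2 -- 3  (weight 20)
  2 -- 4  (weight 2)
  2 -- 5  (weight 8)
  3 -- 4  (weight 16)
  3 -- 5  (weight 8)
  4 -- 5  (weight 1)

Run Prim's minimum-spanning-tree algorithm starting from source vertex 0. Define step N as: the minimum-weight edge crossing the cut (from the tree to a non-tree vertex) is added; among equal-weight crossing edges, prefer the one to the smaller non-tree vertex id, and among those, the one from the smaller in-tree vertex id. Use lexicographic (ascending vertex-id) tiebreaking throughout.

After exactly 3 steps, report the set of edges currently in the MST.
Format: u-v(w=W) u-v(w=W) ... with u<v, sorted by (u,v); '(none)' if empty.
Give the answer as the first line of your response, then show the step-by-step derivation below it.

0-1(w=1) 1-2(w=1) 1-3(w=2)

step 1: add edge 0-1 (w=1); MST = {0-1(w=1)}
step 2: add edge 1-2 (w=1); MST = {0-1(w=1) 1-2(w=1)}
step 3: add edge 1-3 (w=2); MST = {0-1(w=1) 1-2(w=1) 1-3(w=2)}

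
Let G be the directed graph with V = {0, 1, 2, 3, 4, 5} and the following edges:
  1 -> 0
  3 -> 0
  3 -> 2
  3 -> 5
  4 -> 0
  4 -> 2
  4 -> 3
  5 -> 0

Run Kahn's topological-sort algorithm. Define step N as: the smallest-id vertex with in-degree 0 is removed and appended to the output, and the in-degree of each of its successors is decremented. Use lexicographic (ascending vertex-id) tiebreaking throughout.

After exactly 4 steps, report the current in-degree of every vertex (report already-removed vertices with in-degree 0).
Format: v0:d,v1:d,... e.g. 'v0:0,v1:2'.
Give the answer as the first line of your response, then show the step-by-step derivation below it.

v0:1,v1:0,v2:0,v3:0,v4:0,v5:0

step 1: output 1; order=[1]; indeg=(3,0,2,1,0,1)
step 2: output 4; order=[1,4]; indeg=(2,0,1,0,0,1)
step 3: output 3; order=[1,4,3]; indeg=(1,0,0,0,0,0)
step 4: output 2; order=[1,4,3,2]; indeg=(1,0,0,0,0,0)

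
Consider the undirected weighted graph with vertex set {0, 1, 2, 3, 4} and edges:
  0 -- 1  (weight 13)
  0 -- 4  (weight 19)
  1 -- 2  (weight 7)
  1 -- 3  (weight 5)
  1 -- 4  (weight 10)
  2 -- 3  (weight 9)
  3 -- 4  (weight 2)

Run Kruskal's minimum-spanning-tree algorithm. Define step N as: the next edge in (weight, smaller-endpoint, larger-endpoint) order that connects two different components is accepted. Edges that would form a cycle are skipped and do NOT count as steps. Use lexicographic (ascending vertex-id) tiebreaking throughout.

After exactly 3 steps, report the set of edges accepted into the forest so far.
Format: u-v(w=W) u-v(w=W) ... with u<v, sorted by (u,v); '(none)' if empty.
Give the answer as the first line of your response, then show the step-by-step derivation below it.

1-2(w=7) 1-3(w=5) 3-4(w=2)

step 1: add edge 3-4 (w=2); MST = {3-4(w=2)}
step 2: add edge 1-3 (w=5); MST = {1-3(w=5) 3-4(w=2)}
step 3: add edge 1-2 (w=7); MST = {1-2(w=7) 1-3(w=5) 3-4(w=2)}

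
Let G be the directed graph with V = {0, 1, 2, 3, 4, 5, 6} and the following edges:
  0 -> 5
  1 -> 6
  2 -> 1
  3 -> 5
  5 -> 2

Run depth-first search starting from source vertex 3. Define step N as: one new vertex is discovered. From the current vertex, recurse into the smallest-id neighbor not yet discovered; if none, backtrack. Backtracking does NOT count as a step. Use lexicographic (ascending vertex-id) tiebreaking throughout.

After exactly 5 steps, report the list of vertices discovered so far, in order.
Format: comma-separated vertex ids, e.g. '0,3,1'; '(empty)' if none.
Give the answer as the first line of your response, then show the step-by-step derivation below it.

3,5,2,1,6

step 1: discover 3; path=3; order=3
step 2: discover 5; path=3>5; order=3,5
step 3: discover 2; path=3>5>2; order=3,5,2
step 4: discover 1; path=3>5>2>1; order=3,5,2,1
step 5: discover 6; path=3>5>2>1>6; order=3,5,2,1,6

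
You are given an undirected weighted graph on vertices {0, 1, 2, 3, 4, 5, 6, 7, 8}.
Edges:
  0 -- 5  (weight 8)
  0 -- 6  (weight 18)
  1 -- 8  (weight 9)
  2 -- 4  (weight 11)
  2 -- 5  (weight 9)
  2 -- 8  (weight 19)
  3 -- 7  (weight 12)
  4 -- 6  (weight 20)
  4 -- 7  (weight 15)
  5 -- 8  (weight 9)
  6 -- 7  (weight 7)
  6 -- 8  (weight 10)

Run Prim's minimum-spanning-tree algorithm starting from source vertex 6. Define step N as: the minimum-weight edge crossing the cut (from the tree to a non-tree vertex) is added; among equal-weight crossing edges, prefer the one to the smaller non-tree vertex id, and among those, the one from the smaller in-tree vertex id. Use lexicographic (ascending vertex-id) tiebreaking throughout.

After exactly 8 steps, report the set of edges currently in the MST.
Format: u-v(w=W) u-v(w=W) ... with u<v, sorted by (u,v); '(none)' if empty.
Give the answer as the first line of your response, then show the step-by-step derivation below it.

0-5(w=8) 1-8(w=9) 2-4(w=11) 2-5(w=9) 3-7(w=12) 5-8(w=9) 6-7(w=7) 6-8(w=10)

step 1: add edge 6-7 (w=7); MST = {6-7(w=7)}
step 2: add edge 6-8 (w=10); MST = {6-7(w=7) 6-8(w=10)}
step 3: add edge 1-8 (w=9); MST = {1-8(w=9) 6-7(w=7) 6-8(w=10)}
step 4: add edge 5-8 (w=9); MST = {1-8(w=9) 5-8(w=9) 6-7(w=7) 6-8(w=10)}
step 5: add edge 0-5 (w=8); MST = {0-5(w=8) 1-8(w=9) 5-8(w=9) 6-7(w=7) 6-8(w=10)}
step 6: add edge 2-5 (w=9); MST = {0-5(w=8) 1-8(w=9) 2-5(w=9) 5-8(w=9) 6-7(w=7) 6-8(w=10)}
step 7: add edge 2-4 (w=11); MST = {0-5(w=8) 1-8(w=9) 2-4(w=11) 2-5(w=9) 5-8(w=9) 6-7(w=7) 6-8(w=10)}
step 8: add edge 3-7 (w=12); MST = {0-5(w=8) 1-8(w=9) 2-4(w=11) 2-5(w=9) 3-7(w=12) 5-8(w=9) 6-7(w=7) 6-8(w=10)}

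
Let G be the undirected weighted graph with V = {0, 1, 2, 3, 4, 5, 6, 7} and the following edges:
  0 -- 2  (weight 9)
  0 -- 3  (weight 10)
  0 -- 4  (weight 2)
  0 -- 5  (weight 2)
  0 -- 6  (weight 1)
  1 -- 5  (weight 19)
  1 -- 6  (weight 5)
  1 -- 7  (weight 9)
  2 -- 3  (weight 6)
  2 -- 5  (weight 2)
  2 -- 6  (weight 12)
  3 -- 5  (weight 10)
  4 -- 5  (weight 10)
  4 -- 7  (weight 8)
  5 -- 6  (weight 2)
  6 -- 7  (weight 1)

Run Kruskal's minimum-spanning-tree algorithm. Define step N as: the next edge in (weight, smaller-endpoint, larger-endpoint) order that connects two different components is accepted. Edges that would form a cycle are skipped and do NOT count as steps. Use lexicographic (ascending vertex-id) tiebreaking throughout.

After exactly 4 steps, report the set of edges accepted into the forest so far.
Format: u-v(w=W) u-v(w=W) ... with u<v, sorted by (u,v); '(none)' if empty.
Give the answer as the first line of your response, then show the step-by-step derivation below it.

0-4(w=2) 0-5(w=2) 0-6(w=1) 6-7(w=1)

step 1: add edge 0-6 (w=1); MST = {0-6(w=1)}
step 2: add edge 6-7 (w=1); MST = {0-6(w=1) 6-7(w=1)}
step 3: add edge 0-4 (w=2); MST = {0-4(w=2) 0-6(w=1) 6-7(w=1)}
step 4: add edge 0-5 (w=2); MST = {0-4(w=2) 0-5(w=2) 0-6(w=1) 6-7(w=1)}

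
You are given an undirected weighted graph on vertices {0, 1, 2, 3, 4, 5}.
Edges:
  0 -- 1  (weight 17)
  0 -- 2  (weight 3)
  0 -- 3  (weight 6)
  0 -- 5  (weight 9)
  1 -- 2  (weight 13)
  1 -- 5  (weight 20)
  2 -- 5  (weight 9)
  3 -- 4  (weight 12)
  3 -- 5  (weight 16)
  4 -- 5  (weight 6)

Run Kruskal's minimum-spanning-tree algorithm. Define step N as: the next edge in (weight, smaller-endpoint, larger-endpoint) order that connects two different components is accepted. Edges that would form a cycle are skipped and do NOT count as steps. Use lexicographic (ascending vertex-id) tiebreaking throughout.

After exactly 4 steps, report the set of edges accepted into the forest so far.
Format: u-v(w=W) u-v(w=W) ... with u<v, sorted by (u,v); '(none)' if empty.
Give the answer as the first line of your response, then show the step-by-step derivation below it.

0-2(w=3) 0-3(w=6) 0-5(w=9) 4-5(w=6)

step 1: add edge 0-2 (w=3); MST = {0-2(w=3)}
step 2: add edge 0-3 (w=6); MST = {0-2(w=3) 0-3(w=6)}
step 3: add edge 4-5 (w=6); MST = {0-2(w=3) 0-3(w=6) 4-5(w=6)}
step 4: add edge 0-5 (w=9); MST = {0-2(w=3) 0-3(w=6) 0-5(w=9) 4-5(w=6)}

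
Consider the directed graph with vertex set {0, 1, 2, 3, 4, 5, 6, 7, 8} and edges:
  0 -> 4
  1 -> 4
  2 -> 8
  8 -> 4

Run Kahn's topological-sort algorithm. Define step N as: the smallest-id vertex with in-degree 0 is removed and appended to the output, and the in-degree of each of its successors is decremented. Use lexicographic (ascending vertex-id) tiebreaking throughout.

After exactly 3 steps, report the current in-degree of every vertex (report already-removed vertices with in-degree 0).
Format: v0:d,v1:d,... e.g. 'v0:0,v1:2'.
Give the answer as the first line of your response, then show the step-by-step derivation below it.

v0:0,v1:0,v2:0,v3:0,v4:1,v5:0,v6:0,v7:0,v8:0

step 1: output 0; order=[0]; indeg=(0,0,0,0,2,0,0,0,1)
step 2: output 1; order=[0,1]; indeg=(0,0,0,0,1,0,0,0,1)
step 3: output 2; order=[0,1,2]; indeg=(0,0,0,0,1,0,0,0,0)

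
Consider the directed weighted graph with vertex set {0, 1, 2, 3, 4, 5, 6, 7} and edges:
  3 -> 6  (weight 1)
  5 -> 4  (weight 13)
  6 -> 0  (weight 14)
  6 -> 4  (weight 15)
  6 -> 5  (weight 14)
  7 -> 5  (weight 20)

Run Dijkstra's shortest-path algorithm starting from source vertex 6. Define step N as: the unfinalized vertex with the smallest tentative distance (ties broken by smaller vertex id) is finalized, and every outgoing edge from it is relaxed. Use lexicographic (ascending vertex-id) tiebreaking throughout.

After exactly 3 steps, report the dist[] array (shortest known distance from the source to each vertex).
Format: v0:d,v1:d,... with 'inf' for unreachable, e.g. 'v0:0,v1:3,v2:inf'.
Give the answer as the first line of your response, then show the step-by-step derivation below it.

v0:14,v1:inf,v2:inf,v3:inf,v4:15,v5:14,v6:0,v7:inf

step 1: dist = v0:14,v1:inf,v2:inf,v3:inf,v4:15,v5:14,v6:0,v7:inf
step 2: dist = v0:14,v1:inf,v2:inf,v3:inf,v4:15,v5:14,v6:0,v7:inf
step 3: dist = v0:14,v1:inf,v2:inf,v3:inf,v4:15,v5:14,v6:0,v7:inf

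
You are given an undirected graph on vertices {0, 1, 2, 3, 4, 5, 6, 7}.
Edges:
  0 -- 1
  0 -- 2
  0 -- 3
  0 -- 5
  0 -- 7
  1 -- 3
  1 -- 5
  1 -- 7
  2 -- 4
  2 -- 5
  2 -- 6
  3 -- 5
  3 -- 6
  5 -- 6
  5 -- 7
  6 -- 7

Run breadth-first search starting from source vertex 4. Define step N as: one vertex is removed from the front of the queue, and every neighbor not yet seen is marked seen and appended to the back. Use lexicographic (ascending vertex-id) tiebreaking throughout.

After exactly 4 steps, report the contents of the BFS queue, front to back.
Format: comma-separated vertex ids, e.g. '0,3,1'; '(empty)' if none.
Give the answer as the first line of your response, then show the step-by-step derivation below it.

6,1,3,7

step 1: dequeue 4; queue=[2]; order=4
step 2: dequeue 2; queue=[0,5,6]; order=4,2
step 3: dequeue 0; queue=[5,6,1,3,7]; order=4,2,0
step 4: dequeue 5; queue=[6,1,3,7]; order=4,2,0,5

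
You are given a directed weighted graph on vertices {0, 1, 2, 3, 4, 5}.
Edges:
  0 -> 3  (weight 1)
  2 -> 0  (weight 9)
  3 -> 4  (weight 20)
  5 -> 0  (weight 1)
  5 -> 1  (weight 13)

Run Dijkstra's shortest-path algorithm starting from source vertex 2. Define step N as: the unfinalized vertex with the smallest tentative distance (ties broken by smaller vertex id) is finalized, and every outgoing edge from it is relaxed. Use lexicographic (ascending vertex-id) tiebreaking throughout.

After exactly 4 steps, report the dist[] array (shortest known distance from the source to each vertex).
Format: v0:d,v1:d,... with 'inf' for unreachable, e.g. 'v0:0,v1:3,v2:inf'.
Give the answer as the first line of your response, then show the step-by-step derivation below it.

v0:9,v1:inf,v2:0,v3:10,v4:30,v5:inf

step 1: dist = v0:9,v1:inf,v2:0,v3:inf,v4:inf,v5:inf
step 2: dist = v0:9,v1:inf,v2:0,v3:10,v4:inf,v5:inf
step 3: dist = v0:9,v1:inf,v2:0,v3:10,v4:30,v5:inf
step 4: dist = v0:9,v1:inf,v2:0,v3:10,v4:30,v5:inf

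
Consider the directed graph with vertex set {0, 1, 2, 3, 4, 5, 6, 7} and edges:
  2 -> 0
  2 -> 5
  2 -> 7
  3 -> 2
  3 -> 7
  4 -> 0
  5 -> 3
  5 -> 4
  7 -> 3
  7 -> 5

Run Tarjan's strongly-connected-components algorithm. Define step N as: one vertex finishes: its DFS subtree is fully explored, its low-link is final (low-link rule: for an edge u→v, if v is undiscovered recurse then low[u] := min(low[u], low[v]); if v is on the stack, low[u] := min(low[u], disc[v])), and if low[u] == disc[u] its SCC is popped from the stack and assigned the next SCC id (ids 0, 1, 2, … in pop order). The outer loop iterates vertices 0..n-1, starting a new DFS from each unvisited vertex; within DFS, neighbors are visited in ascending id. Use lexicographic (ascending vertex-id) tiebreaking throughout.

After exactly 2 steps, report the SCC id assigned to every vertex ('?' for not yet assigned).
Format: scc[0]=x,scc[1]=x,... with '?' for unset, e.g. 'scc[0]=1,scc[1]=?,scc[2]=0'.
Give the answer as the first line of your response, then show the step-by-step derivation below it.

scc[0]=0,scc[1]=1,scc[2]=?,scc[3]=?,scc[4]=?,scc[5]=?,scc[6]=?,scc[7]=?

step 1: low=(low[0]=0,low[1]=?,low[2]=?,low[3]=?,low[4]=?,low[5]=?,low[6]=?,low[7]=?); scc=(scc[0]=0,scc[1]=?,scc[2]=?,scc[3]=?,scc[4]=?,scc[5]=?,scc[6]=?,scc[7]=?)
step 2: low=(low[0]=0,low[1]=1,low[2]=?,low[3]=?,low[4]=?,low[5]=?,low[6]=?,low[7]=?); scc=(scc[0]=0,scc[1]=1,scc[2]=?,scc[3]=?,scc[4]=?,scc[5]=?,scc[6]=?,scc[7]=?)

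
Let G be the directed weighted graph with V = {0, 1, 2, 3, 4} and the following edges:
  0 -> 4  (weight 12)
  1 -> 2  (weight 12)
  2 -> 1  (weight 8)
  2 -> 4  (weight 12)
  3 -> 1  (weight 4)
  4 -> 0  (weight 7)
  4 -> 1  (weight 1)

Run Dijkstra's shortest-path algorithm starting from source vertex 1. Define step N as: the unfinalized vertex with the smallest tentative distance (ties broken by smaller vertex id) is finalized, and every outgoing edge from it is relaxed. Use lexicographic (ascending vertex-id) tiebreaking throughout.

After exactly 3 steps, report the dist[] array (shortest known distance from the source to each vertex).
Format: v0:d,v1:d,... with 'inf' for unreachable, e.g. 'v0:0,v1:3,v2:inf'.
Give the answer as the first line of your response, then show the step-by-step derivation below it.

v0:31,v1:0,v2:12,v3:inf,v4:24

step 1: dist = v0:inf,v1:0,v2:12,v3:inf,v4:inf
step 2: dist = v0:inf,v1:0,v2:12,v3:inf,v4:24
step 3: dist = v0:31,v1:0,v2:12,v3:inf,v4:24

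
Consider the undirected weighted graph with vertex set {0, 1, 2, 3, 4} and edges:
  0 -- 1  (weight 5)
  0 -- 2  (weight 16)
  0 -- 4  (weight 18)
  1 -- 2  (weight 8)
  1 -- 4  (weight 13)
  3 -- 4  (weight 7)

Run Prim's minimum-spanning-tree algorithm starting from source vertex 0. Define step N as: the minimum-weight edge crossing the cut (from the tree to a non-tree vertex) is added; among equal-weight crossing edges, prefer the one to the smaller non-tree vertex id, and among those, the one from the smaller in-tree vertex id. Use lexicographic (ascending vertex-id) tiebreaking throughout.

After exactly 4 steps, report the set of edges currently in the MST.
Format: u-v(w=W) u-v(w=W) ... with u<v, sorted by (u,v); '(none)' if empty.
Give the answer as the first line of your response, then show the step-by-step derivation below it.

0-1(w=5) 1-2(w=8) 1-4(w=13) 3-4(w=7)

step 1: add edge 0-1 (w=5); MST = {0-1(w=5)}
step 2: add edge 1-2 (w=8); MST = {0-1(w=5) 1-2(w=8)}
step 3: add edge 1-4 (w=13); MST = {0-1(w=5) 1-2(w=8) 1-4(w=13)}
step 4: add edge 3-4 (w=7); MST = {0-1(w=5) 1-2(w=8) 1-4(w=13) 3-4(w=7)}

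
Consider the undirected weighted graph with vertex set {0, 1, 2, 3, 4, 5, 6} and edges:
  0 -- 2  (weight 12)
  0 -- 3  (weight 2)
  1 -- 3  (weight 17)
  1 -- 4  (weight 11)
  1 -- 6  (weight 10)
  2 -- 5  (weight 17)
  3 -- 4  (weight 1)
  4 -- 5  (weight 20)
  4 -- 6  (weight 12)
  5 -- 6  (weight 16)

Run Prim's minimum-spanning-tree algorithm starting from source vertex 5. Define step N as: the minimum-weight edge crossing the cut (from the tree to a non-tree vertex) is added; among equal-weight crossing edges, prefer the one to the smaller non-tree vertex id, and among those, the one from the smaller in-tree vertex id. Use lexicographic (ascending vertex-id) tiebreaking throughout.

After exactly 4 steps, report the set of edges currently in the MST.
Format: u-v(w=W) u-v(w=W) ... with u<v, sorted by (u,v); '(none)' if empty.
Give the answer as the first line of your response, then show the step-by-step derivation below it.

1-4(w=11) 1-6(w=10) 3-4(w=1) 5-6(w=16)

step 1: add edge 5-6 (w=16); MST = {5-6(w=16)}
step 2: add edge 1-6 (w=10); MST = {1-6(w=10) 5-6(w=16)}
step 3: add edge 1-4 (w=11); MST = {1-4(w=11) 1-6(w=10) 5-6(w=16)}
step 4: add edge 3-4 (w=1); MST = {1-4(w=11) 1-6(w=10) 3-4(w=1) 5-6(w=16)}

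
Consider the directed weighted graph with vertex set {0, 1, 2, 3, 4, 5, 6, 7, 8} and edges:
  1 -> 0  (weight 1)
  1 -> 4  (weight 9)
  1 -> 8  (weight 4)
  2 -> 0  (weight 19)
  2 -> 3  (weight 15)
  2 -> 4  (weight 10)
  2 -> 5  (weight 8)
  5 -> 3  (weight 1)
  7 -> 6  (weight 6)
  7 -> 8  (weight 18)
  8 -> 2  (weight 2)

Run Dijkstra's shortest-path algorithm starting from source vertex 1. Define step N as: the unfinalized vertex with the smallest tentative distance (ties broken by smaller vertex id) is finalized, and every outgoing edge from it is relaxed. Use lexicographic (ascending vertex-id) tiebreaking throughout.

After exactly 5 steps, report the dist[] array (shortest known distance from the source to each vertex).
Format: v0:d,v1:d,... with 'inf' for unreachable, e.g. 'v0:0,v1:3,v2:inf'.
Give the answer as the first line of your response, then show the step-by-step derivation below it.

v0:1,v1:0,v2:6,v3:21,v4:9,v5:14,v6:inf,v7:inf,v8:4

step 1: dist = v0:1,v1:0,v2:inf,v3:inf,v4:9,v5:inf,v6:inf,v7:inf,v8:4
step 2: dist = v0:1,v1:0,v2:inf,v3:inf,v4:9,v5:inf,v6:inf,v7:inf,v8:4
step 3: dist = v0:1,v1:0,v2:6,v3:inf,v4:9,v5:inf,v6:inf,v7:inf,v8:4
step 4: dist = v0:1,v1:0,v2:6,v3:21,v4:9,v5:14,v6:inf,v7:inf,v8:4
step 5: dist = v0:1,v1:0,v2:6,v3:21,v4:9,v5:14,v6:inf,v7:inf,v8:4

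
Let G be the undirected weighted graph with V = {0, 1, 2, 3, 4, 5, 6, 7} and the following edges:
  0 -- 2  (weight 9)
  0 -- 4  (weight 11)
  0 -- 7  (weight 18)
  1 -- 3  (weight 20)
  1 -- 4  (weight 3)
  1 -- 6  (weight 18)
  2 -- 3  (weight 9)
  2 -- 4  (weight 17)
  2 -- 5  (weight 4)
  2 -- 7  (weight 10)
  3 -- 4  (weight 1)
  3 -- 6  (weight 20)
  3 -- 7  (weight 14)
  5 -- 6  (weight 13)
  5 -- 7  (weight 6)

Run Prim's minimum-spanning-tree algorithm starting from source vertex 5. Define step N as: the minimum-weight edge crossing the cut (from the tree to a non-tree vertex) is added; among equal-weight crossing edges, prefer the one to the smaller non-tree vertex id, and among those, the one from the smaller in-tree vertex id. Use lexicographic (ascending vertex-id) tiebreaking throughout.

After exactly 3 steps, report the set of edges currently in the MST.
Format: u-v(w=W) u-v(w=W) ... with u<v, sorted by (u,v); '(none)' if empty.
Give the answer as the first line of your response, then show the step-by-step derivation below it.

0-2(w=9) 2-5(w=4) 5-7(w=6)

step 1: add edge 2-5 (w=4); MST = {2-5(w=4)}
step 2: add edge 5-7 (w=6); MST = {2-5(w=4) 5-7(w=6)}
step 3: add edge 0-2 (w=9); MST = {0-2(w=9) 2-5(w=4) 5-7(w=6)}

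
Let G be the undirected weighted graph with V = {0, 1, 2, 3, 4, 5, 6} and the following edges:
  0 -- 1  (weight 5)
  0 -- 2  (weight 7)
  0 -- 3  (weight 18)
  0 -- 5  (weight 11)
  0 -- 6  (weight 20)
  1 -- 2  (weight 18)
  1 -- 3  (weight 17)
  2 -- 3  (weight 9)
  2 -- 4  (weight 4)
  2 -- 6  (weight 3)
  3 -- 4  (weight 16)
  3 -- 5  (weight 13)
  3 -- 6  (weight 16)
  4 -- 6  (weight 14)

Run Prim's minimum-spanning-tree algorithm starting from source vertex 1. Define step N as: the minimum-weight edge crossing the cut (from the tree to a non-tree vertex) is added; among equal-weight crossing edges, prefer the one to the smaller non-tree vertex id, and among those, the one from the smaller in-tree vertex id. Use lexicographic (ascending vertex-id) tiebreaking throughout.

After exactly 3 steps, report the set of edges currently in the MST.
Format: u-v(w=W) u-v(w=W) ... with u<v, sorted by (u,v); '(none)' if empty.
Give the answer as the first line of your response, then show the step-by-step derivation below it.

0-1(w=5) 0-2(w=7) 2-6(w=3)

step 1: add edge 0-1 (w=5); MST = {0-1(w=5)}
step 2: add edge 0-2 (w=7); MST = {0-1(w=5) 0-2(w=7)}
step 3: add edge 2-6 (w=3); MST = {0-1(w=5) 0-2(w=7) 2-6(w=3)}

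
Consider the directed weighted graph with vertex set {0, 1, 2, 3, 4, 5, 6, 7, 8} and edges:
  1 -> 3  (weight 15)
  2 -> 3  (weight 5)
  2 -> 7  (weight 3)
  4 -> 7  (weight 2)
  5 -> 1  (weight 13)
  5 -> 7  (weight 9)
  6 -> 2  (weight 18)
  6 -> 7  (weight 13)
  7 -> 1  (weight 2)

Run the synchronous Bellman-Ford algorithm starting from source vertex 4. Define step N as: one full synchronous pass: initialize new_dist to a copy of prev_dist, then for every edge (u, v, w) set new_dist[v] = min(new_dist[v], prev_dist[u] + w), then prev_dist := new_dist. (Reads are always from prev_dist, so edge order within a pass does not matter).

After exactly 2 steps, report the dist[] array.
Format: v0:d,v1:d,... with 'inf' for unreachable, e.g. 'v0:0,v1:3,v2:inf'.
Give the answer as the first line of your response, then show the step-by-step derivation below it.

v0:inf,v1:4,v2:inf,v3:inf,v4:0,v5:inf,v6:inf,v7:2,v8:inf

step 1: dist = v0:inf,v1:inf,v2:inf,v3:inf,v4:0,v5:inf,v6:inf,v7:2,v8:inf
step 2: dist = v0:inf,v1:4,v2:inf,v3:inf,v4:0,v5:inf,v6:inf,v7:2,v8:inf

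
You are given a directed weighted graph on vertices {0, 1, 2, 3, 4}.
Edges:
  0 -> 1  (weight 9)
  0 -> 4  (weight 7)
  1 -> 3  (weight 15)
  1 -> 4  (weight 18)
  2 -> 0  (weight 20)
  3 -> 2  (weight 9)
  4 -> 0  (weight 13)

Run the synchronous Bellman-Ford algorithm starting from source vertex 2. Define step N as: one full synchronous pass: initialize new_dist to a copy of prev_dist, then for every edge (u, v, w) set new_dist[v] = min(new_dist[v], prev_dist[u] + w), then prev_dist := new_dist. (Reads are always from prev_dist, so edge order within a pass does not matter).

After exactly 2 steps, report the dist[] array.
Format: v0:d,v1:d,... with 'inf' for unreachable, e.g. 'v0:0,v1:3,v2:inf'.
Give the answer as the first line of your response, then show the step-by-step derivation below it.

v0:20,v1:29,v2:0,v3:inf,v4:27

step 1: dist = v0:20,v1:inf,v2:0,v3:inf,v4:inf
step 2: dist = v0:20,v1:29,v2:0,v3:inf,v4:27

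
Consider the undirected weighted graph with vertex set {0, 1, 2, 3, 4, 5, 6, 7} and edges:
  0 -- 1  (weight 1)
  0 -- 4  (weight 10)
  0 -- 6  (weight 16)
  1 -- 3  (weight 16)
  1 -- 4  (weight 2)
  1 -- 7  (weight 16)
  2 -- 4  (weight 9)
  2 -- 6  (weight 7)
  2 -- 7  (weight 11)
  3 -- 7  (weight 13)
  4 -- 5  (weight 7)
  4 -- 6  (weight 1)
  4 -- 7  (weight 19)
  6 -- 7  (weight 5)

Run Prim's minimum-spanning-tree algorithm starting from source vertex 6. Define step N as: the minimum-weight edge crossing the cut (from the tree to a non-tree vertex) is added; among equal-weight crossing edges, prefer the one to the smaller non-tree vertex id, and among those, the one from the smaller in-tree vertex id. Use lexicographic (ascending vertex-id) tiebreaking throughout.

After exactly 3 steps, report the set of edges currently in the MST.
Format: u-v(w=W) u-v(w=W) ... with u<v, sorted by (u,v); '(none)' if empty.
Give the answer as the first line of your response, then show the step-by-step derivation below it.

0-1(w=1) 1-4(w=2) 4-6(w=1)

step 1: add edge 4-6 (w=1); MST = {4-6(w=1)}
step 2: add edge 1-4 (w=2); MST = {1-4(w=2) 4-6(w=1)}
step 3: add edge 0-1 (w=1); MST = {0-1(w=1) 1-4(w=2) 4-6(w=1)}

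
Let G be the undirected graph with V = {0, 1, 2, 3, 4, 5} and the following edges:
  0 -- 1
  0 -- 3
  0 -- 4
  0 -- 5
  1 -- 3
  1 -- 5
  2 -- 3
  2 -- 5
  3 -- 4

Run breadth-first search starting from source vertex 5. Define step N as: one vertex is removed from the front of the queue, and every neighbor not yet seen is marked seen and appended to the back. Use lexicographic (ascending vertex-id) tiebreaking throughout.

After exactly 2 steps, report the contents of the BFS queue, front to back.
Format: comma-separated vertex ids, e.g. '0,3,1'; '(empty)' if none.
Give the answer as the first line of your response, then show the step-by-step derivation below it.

1,2,3,4

step 1: dequeue 5; queue=[0,1,2]; order=5
step 2: dequeue 0; queue=[1,2,3,4]; order=5,0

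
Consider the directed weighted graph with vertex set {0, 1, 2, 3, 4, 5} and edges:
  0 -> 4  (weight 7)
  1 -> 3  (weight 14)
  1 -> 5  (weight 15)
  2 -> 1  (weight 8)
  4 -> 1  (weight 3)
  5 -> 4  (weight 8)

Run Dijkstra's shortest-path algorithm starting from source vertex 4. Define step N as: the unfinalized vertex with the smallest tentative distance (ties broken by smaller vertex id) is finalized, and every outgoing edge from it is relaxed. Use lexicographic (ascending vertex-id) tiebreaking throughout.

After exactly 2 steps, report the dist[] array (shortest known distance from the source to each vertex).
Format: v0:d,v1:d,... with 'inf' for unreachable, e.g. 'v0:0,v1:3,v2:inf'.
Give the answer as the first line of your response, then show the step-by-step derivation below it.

v0:inf,v1:3,v2:inf,v3:17,v4:0,v5:18

step 1: dist = v0:inf,v1:3,v2:inf,v3:inf,v4:0,v5:inf
step 2: dist = v0:inf,v1:3,v2:inf,v3:17,v4:0,v5:18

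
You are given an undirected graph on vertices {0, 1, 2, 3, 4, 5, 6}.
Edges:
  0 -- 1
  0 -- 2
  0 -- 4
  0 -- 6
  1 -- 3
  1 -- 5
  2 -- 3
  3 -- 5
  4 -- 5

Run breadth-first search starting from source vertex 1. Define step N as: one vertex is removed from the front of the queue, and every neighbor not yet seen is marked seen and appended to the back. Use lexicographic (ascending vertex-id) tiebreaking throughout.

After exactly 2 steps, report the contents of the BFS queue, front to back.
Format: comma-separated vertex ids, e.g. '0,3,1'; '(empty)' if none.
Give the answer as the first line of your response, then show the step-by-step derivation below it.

3,5,2,4,6

step 1: dequeue 1; queue=[0,3,5]; order=1
step 2: dequeue 0; queue=[3,5,2,4,6]; order=1,0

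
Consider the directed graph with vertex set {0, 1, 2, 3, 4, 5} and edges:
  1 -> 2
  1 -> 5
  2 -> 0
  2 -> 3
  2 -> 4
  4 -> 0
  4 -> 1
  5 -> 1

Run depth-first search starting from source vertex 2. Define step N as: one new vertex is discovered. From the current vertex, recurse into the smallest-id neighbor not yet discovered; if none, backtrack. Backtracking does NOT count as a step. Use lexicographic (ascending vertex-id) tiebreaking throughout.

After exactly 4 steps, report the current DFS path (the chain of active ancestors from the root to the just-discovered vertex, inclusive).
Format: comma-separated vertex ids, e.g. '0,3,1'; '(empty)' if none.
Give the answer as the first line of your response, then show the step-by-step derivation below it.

2,4

step 1: discover 2; path=2; order=2
step 2: discover 0; path=2>0; order=2,0
step 3: discover 3; path=2>3; order=2,0,3
step 4: discover 4; path=2>4; order=2,0,3,4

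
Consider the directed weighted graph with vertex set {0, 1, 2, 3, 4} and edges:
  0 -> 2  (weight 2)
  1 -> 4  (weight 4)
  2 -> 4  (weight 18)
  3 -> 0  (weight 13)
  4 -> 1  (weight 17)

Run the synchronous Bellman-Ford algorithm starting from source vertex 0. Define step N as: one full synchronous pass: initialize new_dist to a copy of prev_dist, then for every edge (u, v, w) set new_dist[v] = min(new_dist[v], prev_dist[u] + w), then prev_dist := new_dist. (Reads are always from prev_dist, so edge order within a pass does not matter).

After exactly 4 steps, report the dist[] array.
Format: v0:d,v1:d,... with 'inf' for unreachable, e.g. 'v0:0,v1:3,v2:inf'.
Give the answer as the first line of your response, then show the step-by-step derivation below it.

v0:0,v1:37,v2:2,v3:inf,v4:20

step 1: dist = v0:0,v1:inf,v2:2,v3:inf,v4:inf
step 2: dist = v0:0,v1:inf,v2:2,v3:inf,v4:20
step 3: dist = v0:0,v1:37,v2:2,v3:inf,v4:20
step 4: dist = v0:0,v1:37,v2:2,v3:inf,v4:20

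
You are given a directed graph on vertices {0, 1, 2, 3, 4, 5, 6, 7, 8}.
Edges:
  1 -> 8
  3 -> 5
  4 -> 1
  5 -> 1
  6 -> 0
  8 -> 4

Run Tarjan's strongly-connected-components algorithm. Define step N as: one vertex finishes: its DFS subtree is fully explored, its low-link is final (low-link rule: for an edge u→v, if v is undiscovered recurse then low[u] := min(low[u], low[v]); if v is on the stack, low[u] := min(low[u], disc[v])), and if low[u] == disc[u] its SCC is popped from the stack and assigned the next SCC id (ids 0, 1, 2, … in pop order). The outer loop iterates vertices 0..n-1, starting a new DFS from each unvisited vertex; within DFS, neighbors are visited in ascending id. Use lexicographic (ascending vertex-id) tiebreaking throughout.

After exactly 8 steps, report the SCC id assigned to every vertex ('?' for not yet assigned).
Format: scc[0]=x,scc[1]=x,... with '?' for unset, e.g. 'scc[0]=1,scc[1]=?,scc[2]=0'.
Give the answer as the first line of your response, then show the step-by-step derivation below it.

scc[0]=0,scc[1]=1,scc[2]=2,scc[3]=4,scc[4]=1,scc[5]=3,scc[6]=5,scc[7]=?,scc[8]=1

step 1: low=(low[0]=0,low[1]=?,low[2]=?,low[3]=?,low[4]=?,low[5]=?,low[6]=?,low[7]=?,low[8]=?); scc=(scc[0]=0,scc[1]=?,scc[2]=?,scc[3]=?,scc[4]=?,scc[5]=?,scc[6]=?,scc[7]=?,scc[8]=?)
step 2: low=(low[0]=0,low[1]=1,low[2]=?,low[3]=?,low[4]=1,low[5]=?,low[6]=?,low[7]=?,low[8]=2); scc=(scc[0]=0,scc[1]=?,scc[2]=?,scc[3]=?,scc[4]=?,scc[5]=?,scc[6]=?,scc[7]=?,scc[8]=?)
step 3: low=(low[0]=0,low[1]=1,low[2]=?,low[3]=?,low[4]=1,low[5]=?,low[6]=?,low[7]=?,low[8]=1); scc=(scc[0]=0,scc[1]=?,scc[2]=?,scc[3]=?,scc[4]=?,scc[5]=?,scc[6]=?,scc[7]=?,scc[8]=?)
step 4: low=(low[0]=0,low[1]=1,low[2]=?,low[3]=?,low[4]=1,low[5]=?,low[6]=?,low[7]=?,low[8]=1); scc=(scc[0]=0,scc[1]=1,scc[2]=?,scc[3]=?,scc[4]=1,scc[5]=?,scc[6]=?,scc[7]=?,scc[8]=1)
step 5: low=(low[0]=0,low[1]=1,low[2]=4,low[3]=?,low[4]=1,low[5]=?,low[6]=?,low[7]=?,low[8]=1); scc=(scc[0]=0,scc[1]=1,scc[2]=2,scc[3]=?,scc[4]=1,scc[5]=?,scc[6]=?,scc[7]=?,scc[8]=1)
step 6: low=(low[0]=0,low[1]=1,low[2]=4,low[3]=5,low[4]=1,low[5]=6,low[6]=?,low[7]=?,low[8]=1); scc=(scc[0]=0,scc[1]=1,scc[2]=2,scc[3]=?,scc[4]=1,scc[5]=3,scc[6]=?,scc[7]=?,scc[8]=1)
step 7: low=(low[0]=0,low[1]=1,low[2]=4,low[3]=5,low[4]=1,low[5]=6,low[6]=?,low[7]=?,low[8]=1); scc=(scc[0]=0,scc[1]=1,scc[2]=2,scc[3]=4,scc[4]=1,scc[5]=3,scc[6]=?,scc[7]=?,scc[8]=1)
step 8: low=(low[0]=0,low[1]=1,low[2]=4,low[3]=5,low[4]=1,low[5]=6,low[6]=7,low[7]=?,low[8]=1); scc=(scc[0]=0,scc[1]=1,scc[2]=2,scc[3]=4,scc[4]=1,scc[5]=3,scc[6]=5,scc[7]=?,scc[8]=1)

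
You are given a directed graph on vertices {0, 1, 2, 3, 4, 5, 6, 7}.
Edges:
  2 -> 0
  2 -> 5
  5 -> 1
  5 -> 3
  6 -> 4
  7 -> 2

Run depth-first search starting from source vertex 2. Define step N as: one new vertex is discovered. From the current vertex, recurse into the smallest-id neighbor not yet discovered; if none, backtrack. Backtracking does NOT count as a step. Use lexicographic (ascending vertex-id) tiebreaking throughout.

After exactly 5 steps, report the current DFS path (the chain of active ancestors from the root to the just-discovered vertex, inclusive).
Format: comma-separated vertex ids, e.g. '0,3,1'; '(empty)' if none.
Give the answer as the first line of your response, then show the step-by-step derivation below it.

2,5,3

step 1: discover 2; path=2; order=2
step 2: discover 0; path=2>0; order=2,0
step 3: discover 5; path=2>5; order=2,0,5
step 4: discover 1; path=2>5>1; order=2,0,5,1
step 5: discover 3; path=2>5>3; order=2,0,5,1,3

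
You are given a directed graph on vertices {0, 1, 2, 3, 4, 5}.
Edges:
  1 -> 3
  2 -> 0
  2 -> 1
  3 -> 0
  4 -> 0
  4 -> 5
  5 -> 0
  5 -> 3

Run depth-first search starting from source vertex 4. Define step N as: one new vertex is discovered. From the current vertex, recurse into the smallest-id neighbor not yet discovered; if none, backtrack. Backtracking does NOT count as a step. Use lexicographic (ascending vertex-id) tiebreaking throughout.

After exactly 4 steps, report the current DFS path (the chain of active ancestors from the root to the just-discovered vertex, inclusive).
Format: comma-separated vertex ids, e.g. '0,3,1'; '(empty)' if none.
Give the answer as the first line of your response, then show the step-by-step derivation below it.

4,5,3

step 1: discover 4; path=4; order=4
step 2: discover 0; path=4>0; order=4,0
step 3: discover 5; path=4>5; order=4,0,5
step 4: discover 3; path=4>5>3; order=4,0,5,3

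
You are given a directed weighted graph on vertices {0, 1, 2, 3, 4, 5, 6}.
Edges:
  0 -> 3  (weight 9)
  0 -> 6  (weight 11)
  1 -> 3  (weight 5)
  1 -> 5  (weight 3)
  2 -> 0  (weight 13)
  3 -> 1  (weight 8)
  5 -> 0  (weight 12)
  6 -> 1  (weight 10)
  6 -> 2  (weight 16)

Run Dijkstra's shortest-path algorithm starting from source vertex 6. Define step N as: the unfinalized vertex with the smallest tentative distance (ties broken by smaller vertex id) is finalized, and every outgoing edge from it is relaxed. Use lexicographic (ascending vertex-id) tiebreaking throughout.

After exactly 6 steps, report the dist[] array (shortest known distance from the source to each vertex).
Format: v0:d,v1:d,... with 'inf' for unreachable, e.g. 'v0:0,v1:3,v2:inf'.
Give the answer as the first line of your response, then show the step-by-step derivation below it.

v0:25,v1:10,v2:16,v3:15,v4:inf,v5:13,v6:0

step 1: dist = v0:inf,v1:10,v2:16,v3:inf,v4:inf,v5:inf,v6:0
step 2: dist = v0:inf,v1:10,v2:16,v3:15,v4:inf,v5:13,v6:0
step 3: dist = v0:25,v1:10,v2:16,v3:15,v4:inf,v5:13,v6:0
step 4: dist = v0:25,v1:10,v2:16,v3:15,v4:inf,v5:13,v6:0
step 5: dist = v0:25,v1:10,v2:16,v3:15,v4:inf,v5:13,v6:0
step 6: dist = v0:25,v1:10,v2:16,v3:15,v4:inf,v5:13,v6:0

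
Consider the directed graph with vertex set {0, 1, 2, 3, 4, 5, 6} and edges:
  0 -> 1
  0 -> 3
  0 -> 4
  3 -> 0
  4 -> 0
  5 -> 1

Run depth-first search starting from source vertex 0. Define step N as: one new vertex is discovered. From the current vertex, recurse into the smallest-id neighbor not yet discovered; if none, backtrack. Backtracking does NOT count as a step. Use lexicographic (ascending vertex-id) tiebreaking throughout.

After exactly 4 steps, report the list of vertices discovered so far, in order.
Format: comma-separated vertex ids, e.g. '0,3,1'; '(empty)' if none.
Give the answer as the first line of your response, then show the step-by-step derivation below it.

0,1,3,4

step 1: discover 0; path=0; order=0
step 2: discover 1; path=0>1; order=0,1
step 3: discover 3; path=0>3; order=0,1,3
step 4: discover 4; path=0>4; order=0,1,3,4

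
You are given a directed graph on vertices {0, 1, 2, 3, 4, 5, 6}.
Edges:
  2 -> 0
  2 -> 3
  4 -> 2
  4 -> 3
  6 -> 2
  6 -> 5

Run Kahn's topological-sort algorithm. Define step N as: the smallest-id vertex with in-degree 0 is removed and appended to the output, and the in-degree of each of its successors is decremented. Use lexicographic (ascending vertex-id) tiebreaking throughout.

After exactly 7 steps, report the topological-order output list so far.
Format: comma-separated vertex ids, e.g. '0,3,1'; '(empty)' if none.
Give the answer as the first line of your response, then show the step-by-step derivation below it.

1,4,6,2,0,3,5

step 1: output 1; order=[1]; indeg=(1,0,2,2,0,1,0)
step 2: output 4; order=[1,4]; indeg=(1,0,1,1,0,1,0)
step 3: output 6; order=[1,4,6]; indeg=(1,0,0,1,0,0,0)
step 4: output 2; order=[1,4,6,2]; indeg=(0,0,0,0,0,0,0)
step 5: output 0; order=[1,4,6,2,0]; indeg=(0,0,0,0,0,0,0)
step 6: output 3; order=[1,4,6,2,0,3]; indeg=(0,0,0,0,0,0,0)
step 7: output 5; order=[1,4,6,2,0,3,5]; indeg=(0,0,0,0,0,0,0)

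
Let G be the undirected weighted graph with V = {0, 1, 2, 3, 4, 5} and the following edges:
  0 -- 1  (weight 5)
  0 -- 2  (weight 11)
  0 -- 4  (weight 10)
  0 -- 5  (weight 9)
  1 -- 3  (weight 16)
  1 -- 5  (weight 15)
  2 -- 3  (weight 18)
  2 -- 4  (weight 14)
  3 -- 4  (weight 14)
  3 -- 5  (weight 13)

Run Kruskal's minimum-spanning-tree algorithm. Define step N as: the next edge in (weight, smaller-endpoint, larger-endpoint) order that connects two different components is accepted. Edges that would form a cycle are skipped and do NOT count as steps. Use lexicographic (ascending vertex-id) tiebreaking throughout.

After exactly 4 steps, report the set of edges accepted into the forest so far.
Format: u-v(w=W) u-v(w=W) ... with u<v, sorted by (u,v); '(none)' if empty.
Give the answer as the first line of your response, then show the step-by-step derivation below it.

0-1(w=5) 0-2(w=11) 0-4(w=10) 0-5(w=9)

step 1: add edge 0-1 (w=5); MST = {0-1(w=5)}
step 2: add edge 0-5 (w=9); MST = {0-1(w=5) 0-5(w=9)}
step 3: add edge 0-4 (w=10); MST = {0-1(w=5) 0-4(w=10) 0-5(w=9)}
step 4: add edge 0-2 (w=11); MST = {0-1(w=5) 0-2(w=11) 0-4(w=10) 0-5(w=9)}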